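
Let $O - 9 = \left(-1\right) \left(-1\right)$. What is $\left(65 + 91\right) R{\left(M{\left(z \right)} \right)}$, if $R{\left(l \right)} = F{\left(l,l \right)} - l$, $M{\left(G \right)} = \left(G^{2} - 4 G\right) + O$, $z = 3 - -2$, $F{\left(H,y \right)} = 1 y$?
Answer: $0$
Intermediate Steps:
$O = 10$ ($O = 9 - -1 = 9 + 1 = 10$)
$F{\left(H,y \right)} = y$
$z = 5$ ($z = 3 + 2 = 5$)
$M{\left(G \right)} = 10 + G^{2} - 4 G$ ($M{\left(G \right)} = \left(G^{2} - 4 G\right) + 10 = 10 + G^{2} - 4 G$)
$R{\left(l \right)} = 0$ ($R{\left(l \right)} = l - l = 0$)
$\left(65 + 91\right) R{\left(M{\left(z \right)} \right)} = \left(65 + 91\right) 0 = 156 \cdot 0 = 0$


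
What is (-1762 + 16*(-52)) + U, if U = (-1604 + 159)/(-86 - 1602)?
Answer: -4377227/1688 ≈ -2593.1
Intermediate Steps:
U = 1445/1688 (U = -1445/(-1688) = -1445*(-1/1688) = 1445/1688 ≈ 0.85604)
(-1762 + 16*(-52)) + U = (-1762 + 16*(-52)) + 1445/1688 = (-1762 - 832) + 1445/1688 = -2594 + 1445/1688 = -4377227/1688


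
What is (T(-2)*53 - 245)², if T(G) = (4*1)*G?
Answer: 447561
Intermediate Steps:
T(G) = 4*G
(T(-2)*53 - 245)² = ((4*(-2))*53 - 245)² = (-8*53 - 245)² = (-424 - 245)² = (-669)² = 447561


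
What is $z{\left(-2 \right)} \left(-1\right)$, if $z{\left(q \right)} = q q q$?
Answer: $8$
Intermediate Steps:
$z{\left(q \right)} = q^{3}$ ($z{\left(q \right)} = q^{2} q = q^{3}$)
$z{\left(-2 \right)} \left(-1\right) = \left(-2\right)^{3} \left(-1\right) = \left(-8\right) \left(-1\right) = 8$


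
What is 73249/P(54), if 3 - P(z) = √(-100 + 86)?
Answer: 219747/23 + 73249*I*√14/23 ≈ 9554.2 + 11916.0*I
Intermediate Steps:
P(z) = 3 - I*√14 (P(z) = 3 - √(-100 + 86) = 3 - √(-14) = 3 - I*√14)
73249/P(54) = 73249/(3 - I*√14)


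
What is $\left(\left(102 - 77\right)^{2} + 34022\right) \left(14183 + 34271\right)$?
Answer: $1678785738$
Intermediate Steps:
$\left(\left(102 - 77\right)^{2} + 34022\right) \left(14183 + 34271\right) = \left(25^{2} + 34022\right) 48454 = \left(625 + 34022\right) 48454 = 34647 \cdot 48454 = 1678785738$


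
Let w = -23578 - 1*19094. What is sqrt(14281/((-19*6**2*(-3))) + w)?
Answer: I*sqrt(4990273791)/342 ≈ 206.56*I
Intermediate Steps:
w = -42672 (w = -23578 - 19094 = -42672)
sqrt(14281/((-19*6**2*(-3))) + w) = sqrt(14281/((-19*6**2*(-3))) - 42672) = sqrt(14281/((-19*36*(-3))) - 42672) = sqrt(14281/((-684*(-3))) - 42672) = sqrt(14281/2052 - 42672) = sqrt(-87548663/2052) = I*sqrt(4990273791)/342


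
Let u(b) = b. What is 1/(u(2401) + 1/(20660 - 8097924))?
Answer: 8077264/19393510863 ≈ 0.00041649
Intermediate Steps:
1/(u(2401) + 1/(20660 - 8097924)) = 1/(2401 + 1/(20660 - 8097924)) = 1/(2401 + 1/(-8077264)) = 1/(2401 - 1/8077264) = 1/(19393510863/8077264) = 8077264/19393510863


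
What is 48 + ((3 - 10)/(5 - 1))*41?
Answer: -95/4 ≈ -23.750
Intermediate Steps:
48 + ((3 - 10)/(5 - 1))*41 = 48 - 7/4*41 = 48 - 287/4 = -95/4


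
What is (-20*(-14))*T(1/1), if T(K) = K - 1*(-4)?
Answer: 1400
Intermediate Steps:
T(K) = 4 + K (T(K) = K + 4 = 4 + K)
(-20*(-14))*T(1/1) = (-20*(-14))*(4 + 1/1) = 280*(4 + 1) = 280*5 = 1400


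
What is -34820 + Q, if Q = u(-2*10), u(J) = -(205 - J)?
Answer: -35045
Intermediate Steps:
u(J) = -205 + J
Q = -225 (Q = -205 - 2*10 = -205 - 20 = -225)
-34820 + Q = -34820 - 225 = -35045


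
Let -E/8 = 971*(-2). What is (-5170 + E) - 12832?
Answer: -2466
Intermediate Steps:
E = 15536 (E = -7768*(-2) = -8*(-1942) = 15536)
(-5170 + E) - 12832 = (-5170 + 15536) - 12832 = 10366 - 12832 = -2466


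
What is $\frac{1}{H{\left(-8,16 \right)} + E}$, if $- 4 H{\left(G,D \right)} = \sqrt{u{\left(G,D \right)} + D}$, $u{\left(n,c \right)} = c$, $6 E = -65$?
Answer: $- \frac{390}{4153} + \frac{36 \sqrt{2}}{4153} \approx -0.081649$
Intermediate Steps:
$E = - \frac{65}{6}$ ($E = \frac{1}{6} \left(-65\right) = - \frac{65}{6} \approx -10.833$)
$H{\left(G,D \right)} = - \frac{\sqrt{2} \sqrt{D}}{4}$ ($H{\left(G,D \right)} = - \frac{\sqrt{D + D}}{4} = - \frac{\sqrt{2 D}}{4} = - \frac{\sqrt{2} \sqrt{D}}{4}$)
$\frac{1}{H{\left(-8,16 \right)} + E} = \frac{1}{- \frac{\sqrt{2} \sqrt{16}}{4} - \frac{65}{6}} = \frac{1}{\left(- \frac{1}{4}\right) \sqrt{2} \cdot 4 - \frac{65}{6}} = \frac{1}{- \sqrt{2} - \frac{65}{6}} = \frac{1}{- \frac{65}{6} - \sqrt{2}}$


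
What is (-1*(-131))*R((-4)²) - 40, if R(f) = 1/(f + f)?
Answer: -1149/32 ≈ -35.906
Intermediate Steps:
R(f) = 1/(2*f)
(-1*(-131))*R((-4)²) - 40 = (-1*(-131))*(1/(2*((-4)²))) - 40 = 131*((½)/16) - 40 = 131*((½)*(1/16)) - 40 = 131*(1/32) - 40 = 131/32 - 40 = -1149/32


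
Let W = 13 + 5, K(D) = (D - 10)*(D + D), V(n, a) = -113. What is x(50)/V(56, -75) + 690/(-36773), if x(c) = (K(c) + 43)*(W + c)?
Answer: -10109858222/4155349 ≈ -2433.0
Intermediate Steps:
K(D) = 2*D*(-10 + D) (K(D) = (-10 + D)*(2*D) = 2*D*(-10 + D))
W = 18
x(c) = (18 + c)*(43 + 2*c*(-10 + c)) (x(c) = (2*c*(-10 + c) + 43)*(18 + c) = (43 + 2*c*(-10 + c))*(18 + c) = (18 + c)*(43 + 2*c*(-10 + c)))
x(50)/V(56, -75) + 690/(-36773) = (774 - 317*50 + 2*50**3 + 16*50**2)/(-113) + 690/(-36773) = (774 - 15850 + 2*125000 + 16*2500)*(-1/113) + 690*(-1/36773) = (774 - 15850 + 250000 + 40000)*(-1/113) - 690/36773 = 274924*(-1/113) - 690/36773 = -274924/113 - 690/36773 = -10109858222/4155349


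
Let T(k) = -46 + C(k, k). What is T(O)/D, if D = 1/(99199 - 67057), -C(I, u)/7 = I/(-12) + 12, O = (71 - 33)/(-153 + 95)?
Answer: -243063161/58 ≈ -4.1907e+6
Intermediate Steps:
O = -19/29 (O = 38/(-58) = 38*(-1/58) = -19/29 ≈ -0.65517)
C(I, u) = -84 + 7*I/12 (C(I, u) = -7*(I/(-12) + 12) = -7*(-I/12 + 12) = -7*(12 - I/12) = -84 + 7*I/12)
T(k) = -130 + 7*k/12 (T(k) = -46 + (-84 + 7*k/12) = -130 + 7*k/12)
D = 1/32142 ≈ 3.1112e-5
T(O)/D = (-130 + (7/12)*(-19/29))/(1/32142) = (-130 - 133/348)*32142 = -45373/348*32142 = -243063161/58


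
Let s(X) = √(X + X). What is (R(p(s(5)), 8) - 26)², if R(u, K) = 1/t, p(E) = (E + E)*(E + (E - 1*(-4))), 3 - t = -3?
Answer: 24025/36 ≈ 667.36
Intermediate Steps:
t = 6 (t = 3 - 1*(-3) = 3 + 3 = 6)
s(X) = √2*√X (s(X) = √(2*X) = √2*√X)
p(E) = 2*E*(4 + 2*E) (p(E) = (2*E)*(E + (E + 4)) = (2*E)*(E + (4 + E)) = (2*E)*(4 + 2*E) = 2*E*(4 + 2*E))
R(u, K) = ⅙ (R(u, K) = 1/6 = ⅙)
(R(p(s(5)), 8) - 26)² = (⅙ - 26)² = (-155/6)² = 24025/36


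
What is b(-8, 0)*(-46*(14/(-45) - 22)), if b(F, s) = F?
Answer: -369472/45 ≈ -8210.5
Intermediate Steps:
b(-8, 0)*(-46*(14/(-45) - 22)) = -(-368)*(14/(-45) - 22) = -(-368)*(14*(-1/45) - 22) = -(-368)*(-14/45 - 22) = -(-368)*(-1004)/45 = -8*46184/45 = -369472/45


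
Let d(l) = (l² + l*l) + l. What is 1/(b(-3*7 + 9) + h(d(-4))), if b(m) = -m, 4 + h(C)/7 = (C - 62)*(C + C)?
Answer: -1/13344 ≈ -7.4940e-5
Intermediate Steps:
d(l) = l + 2*l² (d(l) = (l² + l²) + l = 2*l² + l = l + 2*l²)
h(C) = -28 + 14*C*(-62 + C) (h(C) = -28 + 7*((C - 62)*(C + C)) = -28 + 7*((-62 + C)*(2*C)) = -28 + 7*(2*C*(-62 + C)) = -28 + 14*C*(-62 + C))
1/(b(-3*7 + 9) + h(d(-4))) = 1/(-(-3*7 + 9) + (-28 - (-3472)*(1 + 2*(-4)) + 14*(-4*(1 + 2*(-4)))²)) = 1/(-(-21 + 9) + (-28 - (-3472)*(1 - 8) + 14*(-4*(1 - 8))²)) = 1/(-1*(-12) + (-28 - (-3472)*(-7) + 14*(-4*(-7))²)) = 1/(12 + (-28 - 868*28 + 14*28²)) = 1/(12 + (-28 - 24304 + 14*784)) = 1/(12 + (-28 - 24304 + 10976)) = 1/(12 - 13356) = 1/(-13344) = -1/13344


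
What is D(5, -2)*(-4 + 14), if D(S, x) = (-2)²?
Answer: 40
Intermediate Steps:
D(S, x) = 4
D(5, -2)*(-4 + 14) = 4*(-4 + 14) = 4*10 = 40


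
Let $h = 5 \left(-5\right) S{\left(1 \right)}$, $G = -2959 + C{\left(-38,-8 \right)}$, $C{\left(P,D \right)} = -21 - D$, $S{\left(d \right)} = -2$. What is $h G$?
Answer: $-148600$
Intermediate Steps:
$G = -2972$ ($G = -2959 - 13 = -2972$)
$h = 50$ ($h = 5 \left(-5\right) \left(-2\right) = \left(-25\right) \left(-2\right) = 50$)
$h G = 50 \left(-2972\right) = -148600$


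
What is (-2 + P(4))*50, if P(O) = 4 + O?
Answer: 300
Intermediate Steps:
(-2 + P(4))*50 = (-2 + (4 + 4))*50 = (-2 + 8)*50 = 6*50 = 300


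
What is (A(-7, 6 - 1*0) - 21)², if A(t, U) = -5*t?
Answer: 196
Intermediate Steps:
(A(-7, 6 - 1*0) - 21)² = (-5*(-7) - 21)² = (35 - 21)² = 14² = 196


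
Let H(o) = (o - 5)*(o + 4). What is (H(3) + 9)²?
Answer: 25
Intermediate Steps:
H(o) = (-5 + o)*(4 + o)
(H(3) + 9)² = ((-20 + 3² - 1*3) + 9)² = ((-20 + 9 - 3) + 9)² = (-14 + 9)² = (-5)² = 25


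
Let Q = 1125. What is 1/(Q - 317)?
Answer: 1/808 ≈ 0.0012376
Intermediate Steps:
1/(Q - 317) = 1/(1125 - 317) = 1/808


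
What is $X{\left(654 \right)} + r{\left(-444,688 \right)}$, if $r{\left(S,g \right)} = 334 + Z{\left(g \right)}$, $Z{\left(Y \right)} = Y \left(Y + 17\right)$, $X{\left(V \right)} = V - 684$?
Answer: $485344$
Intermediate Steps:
$X{\left(V \right)} = -684 + V$
$Z{\left(Y \right)} = Y \left(17 + Y\right)$
$r{\left(S,g \right)} = 334 + g \left(17 + g\right)$
$X{\left(654 \right)} + r{\left(-444,688 \right)} = \left(-684 + 654\right) + \left(334 + 688 \left(17 + 688\right)\right) = -30 + \left(334 + 688 \cdot 705\right) = -30 + \left(334 + 485040\right) = -30 + 485374 = 485344$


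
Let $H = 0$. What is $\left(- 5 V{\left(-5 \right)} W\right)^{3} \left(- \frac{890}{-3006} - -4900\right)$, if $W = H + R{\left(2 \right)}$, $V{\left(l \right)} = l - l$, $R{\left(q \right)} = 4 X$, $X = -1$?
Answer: $0$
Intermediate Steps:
$R{\left(q \right)} = -4$ ($R{\left(q \right)} = 4 \left(-1\right) = -4$)
$V{\left(l \right)} = 0$
$W = -4$ ($W = 0 - 4 = -4$)
$\left(- 5 V{\left(-5 \right)} W\right)^{3} \left(- \frac{890}{-3006} - -4900\right) = \left(\left(-5\right) 0 \left(-4\right)\right)^{3} \left(- \frac{890}{-3006} - -4900\right) = \left(0 \left(-4\right)\right)^{3} \left(\left(-890\right) \left(- \frac{1}{3006}\right) + 4900\right) = 0^{3} \left(\frac{445}{1503} + 4900\right) = 0 \cdot \frac{7365145}{1503} = 0$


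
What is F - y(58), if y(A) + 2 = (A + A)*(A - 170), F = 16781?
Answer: 29775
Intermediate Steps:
y(A) = -2 + 2*A*(-170 + A) (y(A) = -2 + (A + A)*(A - 170) = -2 + (2*A)*(-170 + A) = -2 + 2*A*(-170 + A))
F - y(58) = 16781 - (-2 - 340*58 + 2*58**2) = 16781 - (-2 - 19720 + 2*3364) = 16781 - (-2 - 19720 + 6728) = 16781 - 1*(-12994) = 16781 + 12994 = 29775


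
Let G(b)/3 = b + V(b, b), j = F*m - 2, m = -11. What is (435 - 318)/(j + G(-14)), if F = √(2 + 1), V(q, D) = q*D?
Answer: 63648/295573 + 1287*√3/295573 ≈ 0.22288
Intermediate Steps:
V(q, D) = D*q
F = √3 ≈ 1.7320
j = -2 - 11*√3 (j = √3*(-11) - 2 = -11*√3 - 2 = -2 - 11*√3 ≈ -21.053)
G(b) = 3*b + 3*b² (G(b) = 3*(b + b*b) = 3*(b + b²) = 3*b + 3*b²)
(435 - 318)/(j + G(-14)) = (435 - 318)/((-2 - 11*√3) + 3*(-14)*(1 - 14)) = 117/((-2 - 11*√3) + 3*(-14)*(-13)) = 117/((-2 - 11*√3) + 546) = 117/(544 - 11*√3)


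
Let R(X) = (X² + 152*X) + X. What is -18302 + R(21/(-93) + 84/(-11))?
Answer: -2260862914/116281 ≈ -19443.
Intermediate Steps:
R(X) = X² + 153*X
-18302 + R(21/(-93) + 84/(-11)) = -18302 + (21/(-93) + 84/(-11))*(153 + (21/(-93) + 84/(-11))) = -18302 + (21*(-1/93) + 84*(-1/11))*(153 + (21*(-1/93) + 84*(-1/11))) = -18302 + (-7/31 - 84/11)*(153 + (-7/31 - 84/11)) = -18302 - 2681*(153 - 2681/341)/341 = -18302 - 2681/341*49492/341 = -18302 - 132688052/116281 = -2260862914/116281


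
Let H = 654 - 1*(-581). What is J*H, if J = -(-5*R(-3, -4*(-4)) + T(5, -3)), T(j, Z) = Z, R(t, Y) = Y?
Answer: 102505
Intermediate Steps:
H = 1235 (H = 654 + 581 = 1235)
J = 83 (J = -(-(-20)*(-4) - 3) = -(-5*16 - 3) = -(-80 - 3) = -1*(-83) = 83)
J*H = 83*1235 = 102505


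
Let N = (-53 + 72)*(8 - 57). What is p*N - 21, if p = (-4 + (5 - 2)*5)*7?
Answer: -71708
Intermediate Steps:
p = 77 (p = (-4 + 3*5)*7 = (-4 + 15)*7 = 11*7 = 77)
N = -931 (N = 19*(-49) = -931)
p*N - 21 = 77*(-931) - 21 = -71687 - 21 = -71708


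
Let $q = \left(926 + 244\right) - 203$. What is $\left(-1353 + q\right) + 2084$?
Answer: $1698$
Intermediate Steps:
$q = 967$ ($q = 1170 - 203 = 967$)
$\left(-1353 + q\right) + 2084 = \left(-1353 + 967\right) + 2084 = -386 + 2084 = 1698$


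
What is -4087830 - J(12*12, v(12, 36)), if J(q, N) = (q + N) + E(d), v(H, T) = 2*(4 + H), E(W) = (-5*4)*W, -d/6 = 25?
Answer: -4091006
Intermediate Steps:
d = -150 (d = -6*25 = -150)
E(W) = -20*W
v(H, T) = 8 + 2*H
J(q, N) = 3000 + N + q (J(q, N) = (q + N) - 20*(-150) = (N + q) + 3000 = 3000 + N + q)
-4087830 - J(12*12, v(12, 36)) = -4087830 - (3000 + (8 + 2*12) + 12*12) = -4087830 - (3000 + (8 + 24) + 144) = -4087830 - (3000 + 32 + 144) = -4087830 - 1*3176 = -4087830 - 3176 = -4091006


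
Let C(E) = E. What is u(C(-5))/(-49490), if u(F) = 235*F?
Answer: 235/9898 ≈ 0.023742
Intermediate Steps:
u(C(-5))/(-49490) = (235*(-5))/(-49490) = -1175*(-1/49490) = 235/9898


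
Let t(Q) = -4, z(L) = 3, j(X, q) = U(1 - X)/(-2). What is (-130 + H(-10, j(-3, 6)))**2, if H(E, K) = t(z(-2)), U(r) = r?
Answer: 17956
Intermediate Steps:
j(X, q) = -1/2 + X/2 (j(X, q) = (1 - X)/(-2) = (1 - X)*(-1/2) = -1/2 + X/2)
H(E, K) = -4
(-130 + H(-10, j(-3, 6)))**2 = (-130 - 4)**2 = (-134)**2 = 17956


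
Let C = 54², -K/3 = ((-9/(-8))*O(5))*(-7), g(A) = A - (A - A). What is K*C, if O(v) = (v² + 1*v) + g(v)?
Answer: 4822335/2 ≈ 2.4112e+6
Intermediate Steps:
g(A) = A (g(A) = A - 1*0 = A + 0 = A)
O(v) = v² + 2*v (O(v) = (v² + 1*v) + v = (v² + v) + v = (v + v²) + v = v² + 2*v)
K = 6615/8 (K = -3*(-9/(-8))*(5*(2 + 5))*(-7) = -3*(-9*(-⅛))*(5*7)*(-7) = -3*(9/8)*35*(-7) = -945*(-7)/8 = -3*(-2205/8) = 6615/8 ≈ 826.88)
C = 2916
K*C = (6615/8)*2916 = 4822335/2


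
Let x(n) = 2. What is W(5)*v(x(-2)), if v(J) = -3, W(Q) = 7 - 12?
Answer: 15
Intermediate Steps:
W(Q) = -5
W(5)*v(x(-2)) = -5*(-3) = 15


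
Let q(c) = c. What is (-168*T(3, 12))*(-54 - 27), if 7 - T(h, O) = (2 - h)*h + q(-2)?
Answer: 163296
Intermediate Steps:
T(h, O) = 9 - h*(2 - h) (T(h, O) = 7 - ((2 - h)*h - 2) = 7 - (h*(2 - h) - 2) = 7 - (-2 + h*(2 - h)) = 7 + (2 - h*(2 - h)) = 9 - h*(2 - h))
(-168*T(3, 12))*(-54 - 27) = (-168*(9 + 3² - 2*3))*(-54 - 27) = -168*(9 + 9 - 6)*(-81) = -168*12*(-81) = -2016*(-81) = 163296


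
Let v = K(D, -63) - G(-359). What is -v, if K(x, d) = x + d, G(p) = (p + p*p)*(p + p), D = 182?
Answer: -92278915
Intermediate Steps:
G(p) = 2*p*(p + p**2) (G(p) = (p + p**2)*(2*p) = 2*p*(p + p**2))
K(x, d) = d + x
v = 92278915 (v = (-63 + 182) - 2*(-359)**2*(1 - 359) = 119 - 2*128881*(-358) = 119 - 1*(-92278796) = 119 + 92278796 = 92278915)
-v = -1*92278915 = -92278915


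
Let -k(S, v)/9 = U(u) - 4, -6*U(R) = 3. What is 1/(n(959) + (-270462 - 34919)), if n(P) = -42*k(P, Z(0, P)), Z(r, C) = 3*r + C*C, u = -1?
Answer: -1/307082 ≈ -3.2565e-6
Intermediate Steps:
Z(r, C) = C² + 3*r (Z(r, C) = 3*r + C² = C² + 3*r)
U(R) = -½ (U(R) = -⅙*3 = -½)
k(S, v) = 81/2 (k(S, v) = -9*(-½ - 4) = -9*(-9/2) = 81/2)
n(P) = -1701 (n(P) = -42*81/2 = -1701)
1/(n(959) + (-270462 - 34919)) = 1/(-1701 + (-270462 - 34919)) = 1/(-1701 - 305381) = 1/(-307082) = -1/307082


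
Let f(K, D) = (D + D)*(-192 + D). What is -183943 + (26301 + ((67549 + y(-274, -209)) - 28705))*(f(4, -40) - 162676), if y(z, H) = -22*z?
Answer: -10257352011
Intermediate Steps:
f(K, D) = 2*D*(-192 + D) (f(K, D) = (2*D)*(-192 + D) = 2*D*(-192 + D))
-183943 + (26301 + ((67549 + y(-274, -209)) - 28705))*(f(4, -40) - 162676) = -183943 + (26301 + ((67549 - 22*(-274)) - 28705))*(2*(-40)*(-192 - 40) - 162676) = -183943 + (26301 + ((67549 + 6028) - 28705))*(2*(-40)*(-232) - 162676) = -183943 + (26301 + (73577 - 28705))*(18560 - 162676) = -183943 + (26301 + 44872)*(-144116) = -183943 + 71173*(-144116) = -183943 - 10257168068 = -10257352011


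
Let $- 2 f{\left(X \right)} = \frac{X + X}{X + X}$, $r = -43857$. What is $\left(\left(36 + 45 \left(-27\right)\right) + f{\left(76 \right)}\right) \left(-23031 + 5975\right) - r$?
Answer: $20161409$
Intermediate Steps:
$f{\left(X \right)} = - \frac{1}{2}$ ($f{\left(X \right)} = - \frac{\left(X + X\right) \frac{1}{X + X}}{2} = - \frac{2 X \frac{1}{2 X}}{2} = \left(- \frac{1}{2}\right) 1 = - \frac{1}{2}$)
$\left(\left(36 + 45 \left(-27\right)\right) + f{\left(76 \right)}\right) \left(-23031 + 5975\right) - r = \left(\left(36 + 45 \left(-27\right)\right) - \frac{1}{2}\right) \left(-23031 + 5975\right) - -43857 = \left(\left(36 - 1215\right) - \frac{1}{2}\right) \left(-17056\right) + 43857 = \left(-1179 - \frac{1}{2}\right) \left(-17056\right) + 43857 = \left(- \frac{2359}{2}\right) \left(-17056\right) + 43857 = 20117552 + 43857 = 20161409$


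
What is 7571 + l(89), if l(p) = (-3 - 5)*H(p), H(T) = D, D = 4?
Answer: 7539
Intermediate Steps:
H(T) = 4
l(p) = -32 (l(p) = (-3 - 5)*4 = -8*4 = -32)
7571 + l(89) = 7571 - 32 = 7539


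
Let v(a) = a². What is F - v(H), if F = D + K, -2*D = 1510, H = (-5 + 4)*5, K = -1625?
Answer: -2405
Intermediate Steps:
H = -5 (H = -1*5 = -5)
D = -755 (D = -½*1510 = -755)
F = -2380 (F = -755 - 1625 = -2380)
F - v(H) = -2380 - 1*(-5)² = -2380 - 1*25 = -2380 - 25 = -2405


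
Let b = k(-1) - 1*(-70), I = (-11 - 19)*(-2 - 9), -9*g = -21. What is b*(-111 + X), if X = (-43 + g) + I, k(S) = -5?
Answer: 34775/3 ≈ 11592.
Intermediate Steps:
g = 7/3 (g = -1/9*(-21) = 7/3 ≈ 2.3333)
I = 330 (I = -30*(-11) = 330)
b = 65 (b = -5 - 1*(-70) = -5 + 70 = 65)
X = 868/3 (X = (-43 + 7/3) + 330 = -122/3 + 330 = 868/3 ≈ 289.33)
b*(-111 + X) = 65*(-111 + 868/3) = 65*(535/3) = 34775/3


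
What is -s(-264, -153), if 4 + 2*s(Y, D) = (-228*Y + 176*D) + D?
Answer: -33107/2 ≈ -16554.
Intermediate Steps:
s(Y, D) = -2 - 114*Y + 177*D/2 (s(Y, D) = -2 + ((-228*Y + 176*D) + D)/2 = -2 + (-228*Y + 177*D)/2 = -2 + (-114*Y + 177*D/2) = -2 - 114*Y + 177*D/2)
-s(-264, -153) = -(-2 - 114*(-264) + (177/2)*(-153)) = -(-2 + 30096 - 27081/2) = -1*33107/2 = -33107/2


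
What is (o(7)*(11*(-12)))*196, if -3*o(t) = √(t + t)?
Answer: 8624*√14 ≈ 32268.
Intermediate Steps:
o(t) = -√2*√t/3 (o(t) = -√(t + t)/3 = -√2*√t/3)
(o(7)*(11*(-12)))*196 = ((-√2*√7/3)*(11*(-12)))*196 = (-√14/3*(-132))*196 = (44*√14)*196 = 8624*√14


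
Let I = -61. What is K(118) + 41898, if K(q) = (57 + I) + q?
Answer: 42012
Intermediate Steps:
K(q) = -4 + q (K(q) = (57 - 61) + q = -4 + q)
K(118) + 41898 = (-4 + 118) + 41898 = 114 + 41898 = 42012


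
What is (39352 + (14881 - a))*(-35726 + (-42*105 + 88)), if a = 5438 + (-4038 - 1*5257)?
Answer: -2326388320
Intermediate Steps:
a = -3857 (a = 5438 + (-4038 - 5257) = 5438 - 9295 = -3857)
(39352 + (14881 - a))*(-35726 + (-42*105 + 88)) = (39352 + (14881 - 1*(-3857)))*(-35726 + (-42*105 + 88)) = (39352 + (14881 + 3857))*(-35726 + (-4410 + 88)) = (39352 + 18738)*(-35726 - 4322) = 58090*(-40048) = -2326388320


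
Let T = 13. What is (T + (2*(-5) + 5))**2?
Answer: 64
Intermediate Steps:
(T + (2*(-5) + 5))**2 = (13 + (2*(-5) + 5))**2 = (13 + (-10 + 5))**2 = (13 - 5)**2 = 8**2 = 64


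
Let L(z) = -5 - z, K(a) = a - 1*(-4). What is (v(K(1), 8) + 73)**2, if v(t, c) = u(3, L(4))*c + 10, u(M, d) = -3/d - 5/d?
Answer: 657721/81 ≈ 8120.0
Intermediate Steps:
K(a) = 4 + a (K(a) = a + 4 = 4 + a)
u(M, d) = -8/d
v(t, c) = 10 + 8*c/9 (v(t, c) = (-8/(-5 - 1*4))*c + 10 = (-8/(-5 - 4))*c + 10 = (-8/(-9))*c + 10 = (-8*(-1/9))*c + 10 = 8*c/9 + 10 = 10 + 8*c/9)
(v(K(1), 8) + 73)**2 = ((10 + (8/9)*8) + 73)**2 = ((10 + 64/9) + 73)**2 = (154/9 + 73)**2 = (811/9)**2 = 657721/81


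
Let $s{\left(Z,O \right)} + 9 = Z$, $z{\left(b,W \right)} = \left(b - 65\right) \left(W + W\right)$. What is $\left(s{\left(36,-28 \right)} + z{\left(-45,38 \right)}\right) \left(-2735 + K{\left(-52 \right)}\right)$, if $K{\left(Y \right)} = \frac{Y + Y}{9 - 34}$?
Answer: $\frac{568902243}{25} \approx 2.2756 \cdot 10^{7}$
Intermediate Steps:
$z{\left(b,W \right)} = 2 W \left(-65 + b\right)$ ($z{\left(b,W \right)} = \left(-65 + b\right) 2 W = 2 W \left(-65 + b\right)$)
$s{\left(Z,O \right)} = -9 + Z$
$K{\left(Y \right)} = - \frac{2 Y}{25}$ ($K{\left(Y \right)} = \frac{2 Y}{-25} = 2 Y \left(- \frac{1}{25}\right) = - \frac{2 Y}{25}$)
$\left(s{\left(36,-28 \right)} + z{\left(-45,38 \right)}\right) \left(-2735 + K{\left(-52 \right)}\right) = \left(\left(-9 + 36\right) + 2 \cdot 38 \left(-65 - 45\right)\right) \left(-2735 - - \frac{104}{25}\right) = \left(27 + 2 \cdot 38 \left(-110\right)\right) \left(-2735 + \frac{104}{25}\right) = \left(27 - 8360\right) \left(- \frac{68271}{25}\right) = \left(-8333\right) \left(- \frac{68271}{25}\right) = \frac{568902243}{25}$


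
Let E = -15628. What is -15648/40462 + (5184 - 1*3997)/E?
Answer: -146287669/316170068 ≈ -0.46269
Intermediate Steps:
-15648/40462 + (5184 - 1*3997)/E = -15648/40462 + (5184 - 1*3997)/(-15628) = -15648*1/40462 + (5184 - 3997)*(-1/15628) = -7824/20231 + 1187*(-1/15628) = -7824/20231 - 1187/15628 = -146287669/316170068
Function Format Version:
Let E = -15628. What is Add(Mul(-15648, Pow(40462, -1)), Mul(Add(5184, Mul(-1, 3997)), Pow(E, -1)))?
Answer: Rational(-146287669, 316170068) ≈ -0.46269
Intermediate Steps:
Add(Mul(-15648, Pow(40462, -1)), Mul(Add(5184, Mul(-1, 3997)), Pow(E, -1))) = Add(Mul(-15648, Pow(40462, -1)), Mul(Add(5184, Mul(-1, 3997)), Pow(-15628, -1))) = Add(Mul(-15648, Rational(1, 40462)), Mul(Add(5184, -3997), Rational(-1, 15628))) = Add(Rational(-7824, 20231), Mul(1187, Rational(-1, 15628))) = Add(Rational(-7824, 20231), Rational(-1187, 15628)) = Rational(-146287669, 316170068)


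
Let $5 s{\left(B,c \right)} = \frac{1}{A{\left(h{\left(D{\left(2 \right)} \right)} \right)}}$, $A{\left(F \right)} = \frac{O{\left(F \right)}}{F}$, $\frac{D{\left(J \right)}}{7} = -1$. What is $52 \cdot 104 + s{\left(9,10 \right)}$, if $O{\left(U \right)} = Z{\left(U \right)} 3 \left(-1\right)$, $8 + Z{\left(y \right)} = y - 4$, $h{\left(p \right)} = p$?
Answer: $\frac{1541273}{285} \approx 5408.0$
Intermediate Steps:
$D{\left(J \right)} = -7$ ($D{\left(J \right)} = 7 \left(-1\right) = -7$)
$Z{\left(y \right)} = -12 + y$ ($Z{\left(y \right)} = -8 + \left(y - 4\right) = -8 + \left(-4 + y\right) = -12 + y$)
$O{\left(U \right)} = 36 - 3 U$ ($O{\left(U \right)} = \left(-12 + U\right) 3 \left(-1\right) = \left(-36 + 3 U\right) \left(-1\right) = 36 - 3 U$)
$A{\left(F \right)} = \frac{36 - 3 F}{F}$
$s{\left(B,c \right)} = - \frac{7}{285}$ ($s{\left(B,c \right)} = \frac{1}{5 \left(-3 + \frac{36}{-7}\right)} = \frac{1}{5 \left(-3 + 36 \left(- \frac{1}{7}\right)\right)} = \frac{1}{5 \left(-3 - \frac{36}{7}\right)} = \frac{1}{5 \left(- \frac{57}{7}\right)} = \frac{1}{5} \left(- \frac{7}{57}\right) = - \frac{7}{285}$)
$52 \cdot 104 + s{\left(9,10 \right)} = 52 \cdot 104 - \frac{7}{285} = 5408 - \frac{7}{285} = \frac{1541273}{285}$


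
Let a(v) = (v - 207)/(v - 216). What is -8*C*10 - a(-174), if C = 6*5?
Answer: -312127/130 ≈ -2401.0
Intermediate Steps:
C = 30
a(v) = (-207 + v)/(-216 + v)
-8*C*10 - a(-174) = -8*30*10 - (-207 - 174)/(-216 - 174) = -240*10 - (-381)/(-390) = -2400 - (-1)*(-381)/390 = -2400 - 1*127/130 = -2400 - 127/130 = -312127/130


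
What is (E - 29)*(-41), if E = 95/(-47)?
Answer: 59778/47 ≈ 1271.9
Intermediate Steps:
E = -95/47 (E = 95*(-1/47) = -95/47 ≈ -2.0213)
(E - 29)*(-41) = (-95/47 - 29)*(-41) = -1458/47*(-41) = 59778/47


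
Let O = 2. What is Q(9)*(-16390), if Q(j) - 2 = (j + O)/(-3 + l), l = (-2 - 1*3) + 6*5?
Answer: -40975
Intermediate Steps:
l = 25 (l = (-2 - 3) + 30 = -5 + 30 = 25)
Q(j) = 23/11 + j/22 (Q(j) = 2 + (j + 2)/(-3 + 25) = 2 + (2 + j)/22 = 2 + (2 + j)*(1/22) = 2 + (1/11 + j/22) = 23/11 + j/22)
Q(9)*(-16390) = (23/11 + (1/22)*9)*(-16390) = (23/11 + 9/22)*(-16390) = (5/2)*(-16390) = -40975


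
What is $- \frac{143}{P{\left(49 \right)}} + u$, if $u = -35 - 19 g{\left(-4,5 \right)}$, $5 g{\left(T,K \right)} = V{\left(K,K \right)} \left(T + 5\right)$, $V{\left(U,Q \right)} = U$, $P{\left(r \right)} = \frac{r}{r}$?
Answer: $-197$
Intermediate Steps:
$P{\left(r \right)} = 1$
$g{\left(T,K \right)} = \frac{K \left(5 + T\right)}{5}$ ($g{\left(T,K \right)} = \frac{K \left(T + 5\right)}{5} = \frac{K \left(5 + T\right)}{5}$)
$u = -54$ ($u = -35 - 19 \cdot \frac{1}{5} \cdot 5 \left(5 - 4\right) = -35 - 19 \cdot \frac{1}{5} \cdot 5 \cdot 1 = -35 - 19 = -54$)
$- \frac{143}{P{\left(49 \right)}} + u = - \frac{143}{1} - 54 = \left(-143\right) 1 - 54 = -143 - 54 = -197$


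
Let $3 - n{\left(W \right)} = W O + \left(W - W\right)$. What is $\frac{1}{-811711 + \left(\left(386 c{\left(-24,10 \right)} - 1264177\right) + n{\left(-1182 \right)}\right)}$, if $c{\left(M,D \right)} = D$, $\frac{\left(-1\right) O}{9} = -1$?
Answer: $- \frac{1}{2061387} \approx -4.8511 \cdot 10^{-7}$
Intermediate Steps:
$O = 9$ ($O = \left(-9\right) \left(-1\right) = 9$)
$n{\left(W \right)} = 3 - 9 W$ ($n{\left(W \right)} = 3 - \left(W 9 + \left(W - W\right)\right) = 3 - \left(9 W + 0\right) = 3 - 9 W$)
$\frac{1}{-811711 + \left(\left(386 c{\left(-24,10 \right)} - 1264177\right) + n{\left(-1182 \right)}\right)} = \frac{1}{-811711 + \left(\left(386 \cdot 10 - 1264177\right) + \left(3 - -10638\right)\right)} = \frac{1}{-811711 + \left(\left(3860 - 1264177\right) + \left(3 + 10638\right)\right)} = \frac{1}{-811711 + \left(-1260317 + 10641\right)} = \frac{1}{-811711 - 1249676} = \frac{1}{-2061387} = - \frac{1}{2061387}$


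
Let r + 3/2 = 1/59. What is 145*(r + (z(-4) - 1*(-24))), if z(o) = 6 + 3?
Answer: 539255/118 ≈ 4570.0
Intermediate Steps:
z(o) = 9
r = -175/118 (r = -3/2 + 1/59 = -175/118 ≈ -1.4831)
145*(r + (z(-4) - 1*(-24))) = 145*(-175/118 + (9 - 1*(-24))) = 145*(-175/118 + (9 + 24)) = 145*(-175/118 + 33) = 145*(3719/118) = 539255/118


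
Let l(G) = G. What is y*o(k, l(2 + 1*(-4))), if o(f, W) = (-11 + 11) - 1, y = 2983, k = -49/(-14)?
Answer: -2983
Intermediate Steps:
k = 7/2 (k = -49*(-1/14) = 7/2 ≈ 3.5000)
o(f, W) = -1 (o(f, W) = 0 - 1 = -1)
y*o(k, l(2 + 1*(-4))) = 2983*(-1) = -2983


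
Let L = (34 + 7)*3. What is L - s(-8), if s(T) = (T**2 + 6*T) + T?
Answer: 115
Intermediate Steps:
s(T) = T**2 + 7*T
L = 123 (L = 41*3 = 123)
L - s(-8) = 123 - (-8)*(7 - 8) = 123 - (-8)*(-1) = 123 - 1*8 = 123 - 8 = 115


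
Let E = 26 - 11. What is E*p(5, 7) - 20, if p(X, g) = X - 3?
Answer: 10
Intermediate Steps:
p(X, g) = -3 + X
E = 15
E*p(5, 7) - 20 = 15*(-3 + 5) - 20 = 15*2 - 20 = 30 - 20 = 10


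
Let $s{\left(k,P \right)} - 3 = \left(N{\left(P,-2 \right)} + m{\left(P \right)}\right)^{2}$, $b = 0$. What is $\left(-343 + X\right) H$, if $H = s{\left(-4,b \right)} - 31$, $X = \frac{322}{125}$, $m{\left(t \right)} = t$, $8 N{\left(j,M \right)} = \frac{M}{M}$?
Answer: $\frac{76212423}{8000} \approx 9526.5$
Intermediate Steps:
$N{\left(j,M \right)} = \frac{1}{8}$ ($N{\left(j,M \right)} = \frac{M \frac{1}{M}}{8} = \frac{1}{8} \cdot 1 = \frac{1}{8}$)
$X = \frac{322}{125}$ ($X = 322 \cdot \frac{1}{125} = \frac{322}{125} \approx 2.576$)
$s{\left(k,P \right)} = 3 + \left(\frac{1}{8} + P\right)^{2}$
$H = - \frac{1791}{64}$ ($H = \left(3 + \frac{\left(1 + 8 \cdot 0\right)^{2}}{64}\right) - 31 = \left(3 + \frac{\left(1 + 0\right)^{2}}{64}\right) - 31 = \left(3 + \frac{1^{2}}{64}\right) - 31 = \left(3 + \frac{1}{64} \cdot 1\right) - 31 = \left(3 + \frac{1}{64}\right) - 31 = \frac{193}{64} - 31 = - \frac{1791}{64} \approx -27.984$)
$\left(-343 + X\right) H = \left(-343 + \frac{322}{125}\right) \left(- \frac{1791}{64}\right) = \left(- \frac{42553}{125}\right) \left(- \frac{1791}{64}\right) = \frac{76212423}{8000}$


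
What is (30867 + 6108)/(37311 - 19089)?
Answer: 12325/6074 ≈ 2.0291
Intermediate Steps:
(30867 + 6108)/(37311 - 19089) = 36975/18222 = 36975*(1/18222) = 12325/6074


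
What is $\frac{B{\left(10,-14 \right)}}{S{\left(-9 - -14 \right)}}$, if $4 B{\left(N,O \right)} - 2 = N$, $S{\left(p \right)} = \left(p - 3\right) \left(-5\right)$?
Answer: $- \frac{3}{10} \approx -0.3$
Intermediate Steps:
$S{\left(p \right)} = 15 - 5 p$ ($S{\left(p \right)} = \left(-3 + p\right) \left(-5\right) = 15 - 5 p$)
$B{\left(N,O \right)} = \frac{1}{2} + \frac{N}{4}$
$\frac{B{\left(10,-14 \right)}}{S{\left(-9 - -14 \right)}} = \frac{\frac{1}{2} + \frac{1}{4} \cdot 10}{15 - 5 \left(-9 - -14\right)} = \frac{\frac{1}{2} + \frac{5}{2}}{15 - 5 \left(-9 + 14\right)} = \frac{3}{15 - 25} = \frac{3}{-10} = 3 \left(- \frac{1}{10}\right) = - \frac{3}{10}$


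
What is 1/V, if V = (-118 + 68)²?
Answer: 1/2500 ≈ 0.00040000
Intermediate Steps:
V = 2500 (V = (-50)² = 2500)
1/V = 1/2500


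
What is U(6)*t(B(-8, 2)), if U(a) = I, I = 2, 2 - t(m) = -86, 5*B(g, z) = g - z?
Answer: 176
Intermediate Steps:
B(g, z) = -z/5 + g/5 (B(g, z) = (g - z)/5 = -z/5 + g/5)
t(m) = 88 (t(m) = 2 - 1*(-86) = 2 + 86 = 88)
U(a) = 2
U(6)*t(B(-8, 2)) = 2*88 = 176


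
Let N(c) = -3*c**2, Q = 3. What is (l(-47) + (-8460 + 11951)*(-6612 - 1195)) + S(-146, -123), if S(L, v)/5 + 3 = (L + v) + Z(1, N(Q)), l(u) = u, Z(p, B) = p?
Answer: -27255639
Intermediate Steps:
S(L, v) = -10 + 5*L + 5*v (S(L, v) = -15 + 5*((L + v) + 1) = -15 + 5*(1 + L + v) = -15 + (5 + 5*L + 5*v) = -10 + 5*L + 5*v)
(l(-47) + (-8460 + 11951)*(-6612 - 1195)) + S(-146, -123) = (-47 + (-8460 + 11951)*(-6612 - 1195)) + (-10 + 5*(-146) + 5*(-123)) = (-47 + 3491*(-7807)) + (-10 - 730 - 615) = (-47 - 27254237) - 1355 = -27254284 - 1355 = -27255639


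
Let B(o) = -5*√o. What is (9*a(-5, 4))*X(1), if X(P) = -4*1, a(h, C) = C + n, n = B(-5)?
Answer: -144 + 180*I*√5 ≈ -144.0 + 402.49*I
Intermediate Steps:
n = -5*I*√5 ≈ -11.18*I
a(h, C) = C - 5*I*√5
X(P) = -4
(9*a(-5, 4))*X(1) = (9*(4 - 5*I*√5))*(-4) = (36 - 45*I*√5)*(-4) = -144 + 180*I*√5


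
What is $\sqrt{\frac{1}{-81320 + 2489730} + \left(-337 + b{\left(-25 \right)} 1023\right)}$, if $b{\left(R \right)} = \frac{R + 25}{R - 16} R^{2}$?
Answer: $\frac{i \sqrt{1954747848961290}}{2408410} \approx 18.358 i$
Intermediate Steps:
$b{\left(R \right)} = \frac{R^{2} \left(25 + R\right)}{-16 + R}$ ($b{\left(R \right)} = \frac{25 + R}{-16 + R} R^{2} = \frac{R^{2} \left(25 + R\right)}{-16 + R}$)
$\sqrt{\frac{1}{-81320 + 2489730} + \left(-337 + b{\left(-25 \right)} 1023\right)} = \sqrt{\frac{1}{-81320 + 2489730} - \left(337 - \frac{\left(-25\right)^{2} \left(25 - 25\right)}{-16 - 25} \cdot 1023\right)} = \sqrt{\frac{1}{2408410} - \left(337 - 625 \frac{1}{-41} \cdot 0 \cdot 1023\right)} = \sqrt{\frac{1}{2408410} - \left(337 - 625 \left(- \frac{1}{41}\right) 0 \cdot 1023\right)} = \sqrt{\frac{1}{2408410} + \left(-337 + 0 \cdot 1023\right)} = \sqrt{\frac{1}{2408410} + \left(-337 + 0\right)} = \sqrt{\frac{1}{2408410} - 337} = \sqrt{- \frac{811634169}{2408410}} = \frac{i \sqrt{1954747848961290}}{2408410}$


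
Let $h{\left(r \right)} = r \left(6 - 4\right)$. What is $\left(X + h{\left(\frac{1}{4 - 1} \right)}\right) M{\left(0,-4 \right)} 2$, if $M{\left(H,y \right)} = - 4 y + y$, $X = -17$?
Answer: $-392$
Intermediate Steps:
$M{\left(H,y \right)} = - 3 y$
$h{\left(r \right)} = 2 r$ ($h{\left(r \right)} = r 2 = 2 r$)
$\left(X + h{\left(\frac{1}{4 - 1} \right)}\right) M{\left(0,-4 \right)} 2 = \left(-17 + \frac{2}{4 - 1}\right) \left(\left(-3\right) \left(-4\right)\right) 2 = \left(-17 + \frac{2}{3}\right) 12 \cdot 2 = \left(- \frac{49}{3}\right) 12 \cdot 2 = \left(-196\right) 2 = -392$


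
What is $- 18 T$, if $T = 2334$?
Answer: $-42012$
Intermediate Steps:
$- 18 T = \left(-18\right) 2334 = -42012$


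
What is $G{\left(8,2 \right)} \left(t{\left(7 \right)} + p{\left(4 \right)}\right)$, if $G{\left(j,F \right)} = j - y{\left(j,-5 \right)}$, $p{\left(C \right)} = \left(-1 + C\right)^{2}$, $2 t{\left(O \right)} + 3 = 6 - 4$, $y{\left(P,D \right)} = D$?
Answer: $\frac{221}{2} \approx 110.5$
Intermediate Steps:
$t{\left(O \right)} = - \frac{1}{2}$ ($t{\left(O \right)} = - \frac{3}{2} + \frac{6 - 4}{2} = - \frac{3}{2} + \frac{1}{2} \cdot 2 = - \frac{3}{2} + 1 = - \frac{1}{2}$)
$G{\left(j,F \right)} = 5 + j$ ($G{\left(j,F \right)} = j - -5 = j + 5 = 5 + j$)
$G{\left(8,2 \right)} \left(t{\left(7 \right)} + p{\left(4 \right)}\right) = \left(5 + 8\right) \left(- \frac{1}{2} + \left(-1 + 4\right)^{2}\right) = 13 \left(- \frac{1}{2} + 3^{2}\right) = 13 \left(- \frac{1}{2} + 9\right) = 13 \cdot \frac{17}{2} = \frac{221}{2}$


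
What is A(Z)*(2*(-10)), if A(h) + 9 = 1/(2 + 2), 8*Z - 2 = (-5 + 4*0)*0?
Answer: 175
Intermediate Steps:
Z = 1/4 (Z = 1/4 + ((-5 + 4*0)*0)/8 = 1/4 + ((-5 + 0)*0)/8 = 1/4 + (-5*0)/8 = 1/4 + (1/8)*0 = 1/4 + 0 = 1/4 ≈ 0.25000)
A(h) = -35/4 (A(h) = -9 + 1/(2 + 2) = -9 + 1/4 = -35/4)
A(Z)*(2*(-10)) = -35*(-10)/2 = -35/4*(-20) = 175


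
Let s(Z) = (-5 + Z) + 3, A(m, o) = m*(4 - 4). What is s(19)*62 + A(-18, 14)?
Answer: 1054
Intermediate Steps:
A(m, o) = 0 (A(m, o) = m*0 = 0)
s(Z) = -2 + Z
s(19)*62 + A(-18, 14) = (-2 + 19)*62 + 0 = 17*62 + 0 = 1054 + 0 = 1054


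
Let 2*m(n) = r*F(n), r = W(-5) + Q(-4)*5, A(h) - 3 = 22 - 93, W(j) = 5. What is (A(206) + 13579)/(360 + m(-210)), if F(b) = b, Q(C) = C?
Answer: 13511/1935 ≈ 6.9824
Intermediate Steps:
A(h) = -68 (A(h) = 3 + (22 - 93) = 3 - 71 = -68)
r = -15 (r = 5 - 4*5 = 5 - 20 = -15)
m(n) = -15*n/2 (m(n) = (-15*n)/2 = -15*n/2)
(A(206) + 13579)/(360 + m(-210)) = (-68 + 13579)/(360 - 15/2*(-210)) = 13511/(360 + 1575) = 13511/1935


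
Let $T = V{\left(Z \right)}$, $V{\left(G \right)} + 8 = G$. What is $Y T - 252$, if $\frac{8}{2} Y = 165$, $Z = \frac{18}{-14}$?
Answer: $- \frac{17781}{28} \approx -635.04$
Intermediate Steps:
$Z = - \frac{9}{7}$ ($Z = 18 \left(- \frac{1}{14}\right) = - \frac{9}{7} \approx -1.2857$)
$V{\left(G \right)} = -8 + G$
$T = - \frac{65}{7}$ ($T = -8 - \frac{9}{7} = - \frac{65}{7} \approx -9.2857$)
$Y = \frac{165}{4}$ ($Y = \frac{1}{4} \cdot 165 = \frac{165}{4} \approx 41.25$)
$Y T - 252 = \frac{165}{4} \left(- \frac{65}{7}\right) - 252 = - \frac{10725}{28} - 252 = - \frac{17781}{28}$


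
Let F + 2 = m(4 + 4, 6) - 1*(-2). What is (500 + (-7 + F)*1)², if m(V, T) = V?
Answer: 251001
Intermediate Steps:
F = 8 (F = -2 + ((4 + 4) - 1*(-2)) = -2 + (8 + 2) = -2 + 10 = 8)
(500 + (-7 + F)*1)² = (500 + (-7 + 8)*1)² = (500 + 1*1)² = (500 + 1)² = 501² = 251001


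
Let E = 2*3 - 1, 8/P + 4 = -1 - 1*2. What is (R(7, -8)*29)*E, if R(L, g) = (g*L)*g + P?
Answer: 453560/7 ≈ 64794.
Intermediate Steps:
P = -8/7 (P = 8/(-4 + (-1 - 1*2)) = 8/(-4 + (-1 - 2)) = 8/(-4 - 3) = 8/(-7) = 8*(-⅐) = -8/7 ≈ -1.1429)
R(L, g) = -8/7 + L*g² (R(L, g) = (g*L)*g - 8/7 = (L*g)*g - 8/7 = L*g² - 8/7 = -8/7 + L*g²)
E = 5 (E = 6 - 1 = 5)
(R(7, -8)*29)*E = ((-8/7 + 7*(-8)²)*29)*5 = ((-8/7 + 7*64)*29)*5 = ((-8/7 + 448)*29)*5 = ((3128/7)*29)*5 = (90712/7)*5 = 453560/7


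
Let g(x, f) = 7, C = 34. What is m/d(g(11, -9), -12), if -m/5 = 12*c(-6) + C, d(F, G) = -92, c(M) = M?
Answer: -95/46 ≈ -2.0652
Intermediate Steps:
m = 190 (m = -5*(12*(-6) + 34) = -5*(-72 + 34) = -5*(-38) = 190)
m/d(g(11, -9), -12) = 190/(-92) = 190*(-1/92) = -95/46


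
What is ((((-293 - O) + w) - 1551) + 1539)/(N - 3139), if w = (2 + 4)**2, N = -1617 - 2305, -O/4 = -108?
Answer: 701/7061 ≈ 0.099278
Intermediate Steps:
O = 432 (O = -4*(-108) = 432)
N = -3922
w = 36 (w = 6**2 = 36)
((((-293 - O) + w) - 1551) + 1539)/(N - 3139) = ((((-293 - 1*432) + 36) - 1551) + 1539)/(-3922 - 3139) = ((((-293 - 432) + 36) - 1551) + 1539)/(-7061) = (((-725 + 36) - 1551) + 1539)*(-1/7061) = ((-689 - 1551) + 1539)*(-1/7061) = (-2240 + 1539)*(-1/7061) = -701*(-1/7061) = 701/7061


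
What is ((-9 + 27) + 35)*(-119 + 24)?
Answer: -5035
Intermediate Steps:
((-9 + 27) + 35)*(-119 + 24) = (18 + 35)*(-95) = 53*(-95) = -5035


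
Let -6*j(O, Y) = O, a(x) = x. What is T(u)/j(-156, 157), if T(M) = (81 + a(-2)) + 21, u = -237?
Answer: 50/13 ≈ 3.8462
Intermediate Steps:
j(O, Y) = -O/6
T(M) = 100 (T(M) = (81 - 2) + 21 = 79 + 21 = 100)
T(u)/j(-156, 157) = 100/((-1/6*(-156))) = 100/26 = 100*(1/26) = 50/13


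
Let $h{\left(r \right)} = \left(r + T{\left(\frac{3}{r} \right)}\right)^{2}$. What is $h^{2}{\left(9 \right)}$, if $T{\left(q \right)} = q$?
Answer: $\frac{614656}{81} \approx 7588.3$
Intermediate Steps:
$h{\left(r \right)} = \left(r + \frac{3}{r}\right)^{2}$
$h^{2}{\left(9 \right)} = \left(\frac{\left(3 + 9^{2}\right)^{2}}{81}\right)^{2} = \left(\frac{\left(3 + 81\right)^{2}}{81}\right)^{2} = \left(\frac{84^{2}}{81}\right)^{2} = \left(\frac{1}{81} \cdot 7056\right)^{2} = \left(\frac{784}{9}\right)^{2} = \frac{614656}{81}$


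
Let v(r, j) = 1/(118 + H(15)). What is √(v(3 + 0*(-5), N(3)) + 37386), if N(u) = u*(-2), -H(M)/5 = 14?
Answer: √5383587/12 ≈ 193.35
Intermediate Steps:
H(M) = -70 (H(M) = -5*14 = -70)
N(u) = -2*u
v(r, j) = 1/48 (v(r, j) = 1/(118 - 70) = 1/48)
√(v(3 + 0*(-5), N(3)) + 37386) = √(1/48 + 37386) = √(1794529/48) = √5383587/12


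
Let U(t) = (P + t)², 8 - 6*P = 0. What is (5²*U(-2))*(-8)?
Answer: -800/9 ≈ -88.889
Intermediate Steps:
P = 4/3 (P = 4/3 - ⅙*0 = 4/3 + 0 = 4/3 ≈ 1.3333)
U(t) = (4/3 + t)²
(5²*U(-2))*(-8) = (5²*((4 + 3*(-2))²/9))*(-8) = (25*((4 - 6)²/9))*(-8) = (25*((⅑)*(-2)²))*(-8) = (25*((⅑)*4))*(-8) = (25*(4/9))*(-8) = (100/9)*(-8) = -800/9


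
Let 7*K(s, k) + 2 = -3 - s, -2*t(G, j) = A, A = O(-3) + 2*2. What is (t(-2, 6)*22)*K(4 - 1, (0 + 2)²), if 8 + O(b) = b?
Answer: -88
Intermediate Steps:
O(b) = -8 + b
A = -7 (A = (-8 - 3) + 2*2 = -11 + 4 = -7)
t(G, j) = 7/2 (t(G, j) = -½*(-7) = 7/2)
K(s, k) = -5/7 - s/7 (K(s, k) = -2/7 + (-3 - s)/7 = -2/7 + (-3/7 - s/7) = -5/7 - s/7)
(t(-2, 6)*22)*K(4 - 1, (0 + 2)²) = ((7/2)*22)*(-5/7 - (4 - 1)/7) = 77*(-5/7 - ⅐*3) = 77*(-5/7 - 3/7) = 77*(-8/7) = -88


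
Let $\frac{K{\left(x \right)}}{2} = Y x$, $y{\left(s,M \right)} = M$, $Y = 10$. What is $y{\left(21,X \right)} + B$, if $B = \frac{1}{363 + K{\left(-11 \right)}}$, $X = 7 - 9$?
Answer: $- \frac{285}{143} \approx -1.993$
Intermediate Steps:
$X = -2$
$K{\left(x \right)} = 20 x$ ($K{\left(x \right)} = 2 \cdot 10 x = 20 x$)
$B = \frac{1}{143}$ ($B = \frac{1}{363 + 20 \left(-11\right)} = \frac{1}{363 - 220} = \frac{1}{143} \approx 0.006993$)
$y{\left(21,X \right)} + B = -2 + \frac{1}{143} = - \frac{285}{143}$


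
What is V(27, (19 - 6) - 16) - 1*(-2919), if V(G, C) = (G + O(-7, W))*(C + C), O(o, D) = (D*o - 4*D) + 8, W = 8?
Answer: 3237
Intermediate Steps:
O(o, D) = 8 - 4*D + D*o (O(o, D) = (-4*D + D*o) + 8 = 8 - 4*D + D*o)
V(G, C) = 2*C*(-80 + G) (V(G, C) = (G + (8 - 4*8 + 8*(-7)))*(C + C) = (G + (8 - 32 - 56))*(2*C) = (G - 80)*(2*C) = (-80 + G)*(2*C) = 2*C*(-80 + G))
V(27, (19 - 6) - 16) - 1*(-2919) = 2*((19 - 6) - 16)*(-80 + 27) - 1*(-2919) = 2*(13 - 16)*(-53) + 2919 = 2*(-3)*(-53) + 2919 = 318 + 2919 = 3237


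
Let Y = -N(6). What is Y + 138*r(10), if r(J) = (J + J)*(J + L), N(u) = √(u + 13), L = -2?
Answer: 22080 - √19 ≈ 22076.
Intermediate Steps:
N(u) = √(13 + u)
Y = -√19 (Y = -√(13 + 6) = -√19 ≈ -4.3589)
r(J) = 2*J*(-2 + J) (r(J) = (J + J)*(J - 2) = (2*J)*(-2 + J) = 2*J*(-2 + J))
Y + 138*r(10) = -√19 + 138*(2*10*(-2 + 10)) = -√19 + 138*(2*10*8) = -√19 + 138*160 = -√19 + 22080 = 22080 - √19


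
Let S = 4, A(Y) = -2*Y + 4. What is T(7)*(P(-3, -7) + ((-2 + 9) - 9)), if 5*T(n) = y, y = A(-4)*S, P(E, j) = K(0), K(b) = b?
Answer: -96/5 ≈ -19.200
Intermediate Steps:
A(Y) = 4 - 2*Y
P(E, j) = 0
y = 48 (y = (4 - 2*(-4))*4 = (4 + 8)*4 = 12*4 = 48)
T(n) = 48/5 (T(n) = (1/5)*48 = 48/5)
T(7)*(P(-3, -7) + ((-2 + 9) - 9)) = 48*(0 + ((-2 + 9) - 9))/5 = 48*(0 + (7 - 9))/5 = 48*(0 - 2)/5 = (48/5)*(-2) = -96/5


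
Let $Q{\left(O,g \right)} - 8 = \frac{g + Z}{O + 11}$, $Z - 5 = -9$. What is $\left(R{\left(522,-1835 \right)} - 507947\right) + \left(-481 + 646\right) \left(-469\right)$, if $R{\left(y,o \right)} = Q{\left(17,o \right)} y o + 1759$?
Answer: $\frac{765310003}{14} \approx 5.4665 \cdot 10^{7}$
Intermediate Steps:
$Z = -4$ ($Z = 5 - 9 = -4$)
$Q{\left(O,g \right)} = 8 + \frac{-4 + g}{11 + O}$ ($Q{\left(O,g \right)} = 8 + \frac{g - 4}{O + 11} = 8 + \frac{-4 + g}{11 + O}$)
$R{\left(y,o \right)} = 1759 + o y \left(\frac{55}{7} + \frac{o}{28}\right)$ ($R{\left(y,o \right)} = \frac{84 + o + 8 \cdot 17}{11 + 17} y o + 1759 = \frac{84 + o + 136}{28} y o + 1759 = \frac{220 + o}{28} y o + 1759 = \left(\frac{55}{7} + \frac{o}{28}\right) y o + 1759 = y \left(\frac{55}{7} + \frac{o}{28}\right) o + 1759 = o y \left(\frac{55}{7} + \frac{o}{28}\right) + 1759 = 1759 + o y \left(\frac{55}{7} + \frac{o}{28}\right)$)
$\left(R{\left(522,-1835 \right)} - 507947\right) + \left(-481 + 646\right) \left(-469\right) = \left(\left(1759 + \frac{1}{28} \left(-1835\right) 522 \left(220 - 1835\right)\right) - 507947\right) + \left(-481 + 646\right) \left(-469\right) = \left(\left(1759 + \frac{1}{28} \left(-1835\right) 522 \left(-1615\right)\right) - 507947\right) + 165 \left(-469\right) = \left(\left(1759 + \frac{773480025}{14}\right) - 507947\right) - 77385 = \left(\frac{773504651}{14} - 507947\right) - 77385 = \frac{766393393}{14} - 77385 = \frac{765310003}{14}$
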